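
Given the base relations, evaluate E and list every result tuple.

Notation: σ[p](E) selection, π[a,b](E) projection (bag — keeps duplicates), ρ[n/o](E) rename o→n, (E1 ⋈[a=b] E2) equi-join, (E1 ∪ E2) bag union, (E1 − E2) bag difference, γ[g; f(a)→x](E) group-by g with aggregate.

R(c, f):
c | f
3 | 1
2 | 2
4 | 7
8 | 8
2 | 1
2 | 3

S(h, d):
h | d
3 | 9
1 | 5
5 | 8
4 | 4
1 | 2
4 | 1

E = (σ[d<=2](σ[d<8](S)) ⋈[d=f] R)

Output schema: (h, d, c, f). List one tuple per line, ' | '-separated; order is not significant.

Per-node cardinality:
  S → 6
  σ[d<8](S) → 4
  σ[d<=2](σ[d<8](S)) → 2
  R → 6
  (σ[d<=2](σ[d<8](S)) ⋈[d=f] R) → 3

== RESULT ==
h | d | c | f
1 | 2 | 2 | 2
4 | 1 | 2 | 1
4 | 1 | 3 | 1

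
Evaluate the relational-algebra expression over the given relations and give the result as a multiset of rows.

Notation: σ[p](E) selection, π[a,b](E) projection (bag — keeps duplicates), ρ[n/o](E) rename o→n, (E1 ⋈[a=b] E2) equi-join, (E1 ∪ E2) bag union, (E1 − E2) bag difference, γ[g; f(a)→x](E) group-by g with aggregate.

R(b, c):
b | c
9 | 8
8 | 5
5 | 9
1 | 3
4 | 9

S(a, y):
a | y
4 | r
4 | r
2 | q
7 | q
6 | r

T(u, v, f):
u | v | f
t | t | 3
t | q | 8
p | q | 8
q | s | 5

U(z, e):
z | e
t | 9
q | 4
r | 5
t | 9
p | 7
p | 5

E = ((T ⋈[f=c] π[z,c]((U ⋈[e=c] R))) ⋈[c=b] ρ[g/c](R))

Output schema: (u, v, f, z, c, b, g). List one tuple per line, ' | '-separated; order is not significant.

Row counts bottom-up:
  T → 4
  U → 6
  R → 5
  (U ⋈[e=c] R) → 6
  π[z,c]((U ⋈[e=c] R)) → 6
  (T ⋈[f=c] π[z,c]((U ⋈[e=c] R))) → 2
  R → 5
  ρ[g/c](R) → 5
  ((T ⋈[f=c] π[z,c]((U ⋈[e=c] R))) ⋈[c=b] ρ[g/c](R)) → 2

== RESULT ==
u | v | f | z | c | b | g
q | s | 5 | p | 5 | 5 | 9
q | s | 5 | r | 5 | 5 | 9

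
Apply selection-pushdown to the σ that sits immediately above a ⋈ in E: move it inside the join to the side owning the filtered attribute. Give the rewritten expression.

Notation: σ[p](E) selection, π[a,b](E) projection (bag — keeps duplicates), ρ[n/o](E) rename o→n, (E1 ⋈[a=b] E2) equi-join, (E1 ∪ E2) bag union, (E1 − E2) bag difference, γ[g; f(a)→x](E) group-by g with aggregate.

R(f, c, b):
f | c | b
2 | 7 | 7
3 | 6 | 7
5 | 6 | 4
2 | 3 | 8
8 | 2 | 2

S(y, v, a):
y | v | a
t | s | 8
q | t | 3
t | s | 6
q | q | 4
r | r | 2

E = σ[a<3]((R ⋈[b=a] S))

σ filters on a, owned by the right side.
E' = (R ⋈[b=a] σ[a<3](S))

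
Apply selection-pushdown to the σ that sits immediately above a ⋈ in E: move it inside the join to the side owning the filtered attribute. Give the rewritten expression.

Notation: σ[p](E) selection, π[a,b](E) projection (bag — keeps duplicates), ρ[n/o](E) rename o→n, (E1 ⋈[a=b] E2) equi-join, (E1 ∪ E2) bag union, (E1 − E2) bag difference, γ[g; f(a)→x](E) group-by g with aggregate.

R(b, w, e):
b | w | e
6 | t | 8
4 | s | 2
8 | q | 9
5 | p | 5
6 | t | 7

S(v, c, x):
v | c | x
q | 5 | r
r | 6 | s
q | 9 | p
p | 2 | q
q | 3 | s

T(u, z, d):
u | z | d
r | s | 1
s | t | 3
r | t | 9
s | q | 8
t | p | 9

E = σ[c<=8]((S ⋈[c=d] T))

σ filters on c, owned by the left side.
E' = (σ[c<=8](S) ⋈[c=d] T)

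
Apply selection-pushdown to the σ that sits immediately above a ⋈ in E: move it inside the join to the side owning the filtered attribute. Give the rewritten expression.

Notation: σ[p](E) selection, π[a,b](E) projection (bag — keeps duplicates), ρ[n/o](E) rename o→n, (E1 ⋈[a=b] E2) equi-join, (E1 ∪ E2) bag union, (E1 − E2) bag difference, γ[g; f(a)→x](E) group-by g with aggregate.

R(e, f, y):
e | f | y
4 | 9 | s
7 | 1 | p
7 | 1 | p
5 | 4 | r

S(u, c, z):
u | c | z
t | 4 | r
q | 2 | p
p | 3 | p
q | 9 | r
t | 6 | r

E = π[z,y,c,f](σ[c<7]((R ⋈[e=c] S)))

σ filters on c, owned by the right side.
E' = π[z,y,c,f]((R ⋈[e=c] σ[c<7](S)))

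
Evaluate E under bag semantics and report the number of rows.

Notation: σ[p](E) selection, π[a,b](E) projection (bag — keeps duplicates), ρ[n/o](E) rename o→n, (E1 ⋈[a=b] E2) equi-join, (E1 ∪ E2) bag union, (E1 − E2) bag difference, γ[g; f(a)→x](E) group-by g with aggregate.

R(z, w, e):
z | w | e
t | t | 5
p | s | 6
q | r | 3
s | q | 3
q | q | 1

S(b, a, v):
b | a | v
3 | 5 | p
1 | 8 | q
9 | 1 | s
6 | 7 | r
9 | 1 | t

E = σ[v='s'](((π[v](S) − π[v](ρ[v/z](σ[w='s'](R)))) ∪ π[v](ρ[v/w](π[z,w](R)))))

Row counts bottom-up:
  S → 5
  π[v](S) → 5
  R → 5
  σ[w='s'](R) → 1
  ρ[v/z](σ[w='s'](R)) → 1
  π[v](ρ[v/z](σ[w='s'](R))) → 1
  (π[v](S) − π[v](ρ[v/z](σ[w='s'](R)))) → 4
  R → 5
  π[z,w](R) → 5
  ρ[v/w](π[z,w](R)) → 5
  π[v](ρ[v/w](π[z,w](R))) → 5
  ((π[v](S) − π[v](ρ[v/z](σ[w='s'](R)))) ∪ π[v](ρ[v/w](π[z,w](R)))) → 9
  σ[v='s'](((π[v](S) − π[v](ρ[v/z](σ[w='s'](R)))) ∪ π[v](ρ[v/w](π[z,w](R))))) → 2

|E| = 2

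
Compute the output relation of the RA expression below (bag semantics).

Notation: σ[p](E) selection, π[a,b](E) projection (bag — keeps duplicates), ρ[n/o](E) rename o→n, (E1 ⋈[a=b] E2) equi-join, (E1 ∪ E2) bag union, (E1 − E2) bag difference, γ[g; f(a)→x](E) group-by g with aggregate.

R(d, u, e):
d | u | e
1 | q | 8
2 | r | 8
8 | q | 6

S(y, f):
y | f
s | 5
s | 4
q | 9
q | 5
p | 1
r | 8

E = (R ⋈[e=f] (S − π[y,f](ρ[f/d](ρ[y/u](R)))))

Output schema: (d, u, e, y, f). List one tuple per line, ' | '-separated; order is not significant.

Stepwise |·|:
  R → 3
  S → 6
  R → 3
  ρ[y/u](R) → 3
  ρ[f/d](ρ[y/u](R)) → 3
  π[y,f](ρ[f/d](ρ[y/u](R))) → 3
  (S − π[y,f](ρ[f/d](ρ[y/u](R)))) → 6
  (R ⋈[e=f] (S − π[y,f](ρ[f/d](ρ[y/u](R))))) → 2

== RESULT ==
d | u | e | y | f
1 | q | 8 | r | 8
2 | r | 8 | r | 8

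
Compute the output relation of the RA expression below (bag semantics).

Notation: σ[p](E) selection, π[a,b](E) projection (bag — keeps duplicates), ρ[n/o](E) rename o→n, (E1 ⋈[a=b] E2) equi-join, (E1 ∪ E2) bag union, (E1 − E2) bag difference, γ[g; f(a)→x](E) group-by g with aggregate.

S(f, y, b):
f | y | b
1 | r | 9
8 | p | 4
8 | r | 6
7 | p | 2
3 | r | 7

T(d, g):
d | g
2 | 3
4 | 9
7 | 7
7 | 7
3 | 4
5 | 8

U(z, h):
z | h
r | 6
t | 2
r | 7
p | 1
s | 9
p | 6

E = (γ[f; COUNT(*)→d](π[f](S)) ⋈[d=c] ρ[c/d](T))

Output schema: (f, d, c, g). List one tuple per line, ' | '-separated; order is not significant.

Subexpression sizes:
  S → 5
  π[f](S) → 5
  γ[f; COUNT(*)→d](π[f](S)) → 4
  T → 6
  ρ[c/d](T) → 6
  (γ[f; COUNT(*)→d](π[f](S)) ⋈[d=c] ρ[c/d](T)) → 1

== RESULT ==
f | d | c | g
8 | 2 | 2 | 3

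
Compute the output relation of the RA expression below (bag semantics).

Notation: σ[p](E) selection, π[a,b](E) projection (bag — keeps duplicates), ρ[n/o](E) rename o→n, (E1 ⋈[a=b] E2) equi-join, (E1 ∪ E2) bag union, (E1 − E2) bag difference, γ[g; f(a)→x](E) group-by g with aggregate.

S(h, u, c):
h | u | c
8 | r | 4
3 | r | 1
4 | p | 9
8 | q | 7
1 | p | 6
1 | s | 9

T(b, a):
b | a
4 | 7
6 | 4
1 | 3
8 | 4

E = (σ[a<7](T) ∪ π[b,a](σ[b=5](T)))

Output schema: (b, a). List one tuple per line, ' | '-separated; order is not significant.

Subexpression sizes:
  T → 4
  σ[a<7](T) → 3
  T → 4
  σ[b=5](T) → 0
  π[b,a](σ[b=5](T)) → 0
  (σ[a<7](T) ∪ π[b,a](σ[b=5](T))) → 3

== RESULT ==
b | a
1 | 3
6 | 4
8 | 4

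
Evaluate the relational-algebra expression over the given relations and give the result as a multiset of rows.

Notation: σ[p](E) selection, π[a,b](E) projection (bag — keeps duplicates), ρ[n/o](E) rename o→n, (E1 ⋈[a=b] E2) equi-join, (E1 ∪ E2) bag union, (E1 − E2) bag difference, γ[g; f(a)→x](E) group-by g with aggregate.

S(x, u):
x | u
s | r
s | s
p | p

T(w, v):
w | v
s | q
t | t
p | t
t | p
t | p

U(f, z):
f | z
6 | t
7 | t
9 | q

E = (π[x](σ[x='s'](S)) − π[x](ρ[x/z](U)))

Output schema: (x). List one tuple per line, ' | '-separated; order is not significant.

Per-node cardinality:
  S → 3
  σ[x='s'](S) → 2
  π[x](σ[x='s'](S)) → 2
  U → 3
  ρ[x/z](U) → 3
  π[x](ρ[x/z](U)) → 3
  (π[x](σ[x='s'](S)) − π[x](ρ[x/z](U))) → 2

== RESULT ==
x
s
s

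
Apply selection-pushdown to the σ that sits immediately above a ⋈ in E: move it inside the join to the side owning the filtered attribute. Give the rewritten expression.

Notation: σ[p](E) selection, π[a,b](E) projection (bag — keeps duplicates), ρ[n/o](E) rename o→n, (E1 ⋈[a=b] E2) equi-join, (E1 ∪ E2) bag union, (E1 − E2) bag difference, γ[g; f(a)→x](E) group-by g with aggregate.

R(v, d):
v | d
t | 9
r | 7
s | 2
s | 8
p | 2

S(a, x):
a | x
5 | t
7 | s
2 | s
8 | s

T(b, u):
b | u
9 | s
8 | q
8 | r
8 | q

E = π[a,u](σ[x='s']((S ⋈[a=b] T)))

σ filters on x, owned by the left side.
E' = π[a,u]((σ[x='s'](S) ⋈[a=b] T))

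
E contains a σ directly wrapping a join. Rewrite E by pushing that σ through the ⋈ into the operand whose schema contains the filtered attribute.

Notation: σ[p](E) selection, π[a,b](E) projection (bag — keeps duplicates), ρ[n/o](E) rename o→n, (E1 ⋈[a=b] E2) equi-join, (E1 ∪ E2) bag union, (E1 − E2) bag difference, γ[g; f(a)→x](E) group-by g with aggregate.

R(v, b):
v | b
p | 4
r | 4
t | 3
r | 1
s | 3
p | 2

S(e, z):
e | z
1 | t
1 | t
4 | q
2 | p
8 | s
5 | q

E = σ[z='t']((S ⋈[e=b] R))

σ filters on z, owned by the left side.
E' = (σ[z='t'](S) ⋈[e=b] R)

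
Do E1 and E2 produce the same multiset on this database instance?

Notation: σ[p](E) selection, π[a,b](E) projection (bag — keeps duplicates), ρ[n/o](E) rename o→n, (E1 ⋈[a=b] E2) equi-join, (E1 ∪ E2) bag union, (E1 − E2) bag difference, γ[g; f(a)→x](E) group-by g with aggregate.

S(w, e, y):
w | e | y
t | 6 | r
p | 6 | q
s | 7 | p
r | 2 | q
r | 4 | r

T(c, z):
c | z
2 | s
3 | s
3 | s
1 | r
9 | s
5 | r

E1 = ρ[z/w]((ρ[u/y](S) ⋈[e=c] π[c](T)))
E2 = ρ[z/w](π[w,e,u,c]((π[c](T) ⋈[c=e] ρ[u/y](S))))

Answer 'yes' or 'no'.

E1 row counts bottom-up:
  S → 5
  ρ[u/y](S) → 5
  T → 6
  π[c](T) → 6
  (ρ[u/y](S) ⋈[e=c] π[c](T)) → 1
  ρ[z/w]((ρ[u/y](S) ⋈[e=c] π[c](T))) → 1
E2 row counts bottom-up:
  T → 6
  π[c](T) → 6
  S → 5
  ρ[u/y](S) → 5
  (π[c](T) ⋈[c=e] ρ[u/y](S)) → 1
  π[w,e,u,c]((π[c](T) ⋈[c=e] ρ[u/y](S))) → 1
  ρ[z/w](π[w,e,u,c]((π[c](T) ⋈[c=e] ρ[u/y](S)))) → 1

E1 and E2 produce the same multiset:
z | e | u | c
r | 2 | q | 2

yes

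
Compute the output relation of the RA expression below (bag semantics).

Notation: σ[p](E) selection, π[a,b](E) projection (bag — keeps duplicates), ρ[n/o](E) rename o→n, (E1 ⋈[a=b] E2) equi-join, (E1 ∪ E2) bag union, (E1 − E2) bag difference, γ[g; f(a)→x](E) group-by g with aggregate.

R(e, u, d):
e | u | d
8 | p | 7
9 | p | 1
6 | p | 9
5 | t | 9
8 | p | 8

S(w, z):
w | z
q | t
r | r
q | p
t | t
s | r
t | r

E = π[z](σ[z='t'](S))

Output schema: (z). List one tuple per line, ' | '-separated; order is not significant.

Subexpression sizes:
  S → 6
  σ[z='t'](S) → 2
  π[z](σ[z='t'](S)) → 2

== RESULT ==
z
t
t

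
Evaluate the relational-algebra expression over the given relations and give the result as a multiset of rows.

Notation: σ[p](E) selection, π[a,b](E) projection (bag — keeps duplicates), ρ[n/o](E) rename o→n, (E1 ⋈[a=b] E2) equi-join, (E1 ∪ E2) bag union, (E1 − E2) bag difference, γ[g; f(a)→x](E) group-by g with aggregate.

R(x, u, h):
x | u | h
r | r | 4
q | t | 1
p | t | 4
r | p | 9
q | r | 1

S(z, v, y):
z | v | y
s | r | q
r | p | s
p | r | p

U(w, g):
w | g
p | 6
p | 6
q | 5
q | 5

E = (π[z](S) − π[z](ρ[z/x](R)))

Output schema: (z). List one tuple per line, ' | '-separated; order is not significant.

Subexpression sizes:
  S → 3
  π[z](S) → 3
  R → 5
  ρ[z/x](R) → 5
  π[z](ρ[z/x](R)) → 5
  (π[z](S) − π[z](ρ[z/x](R))) → 1

== RESULT ==
z
s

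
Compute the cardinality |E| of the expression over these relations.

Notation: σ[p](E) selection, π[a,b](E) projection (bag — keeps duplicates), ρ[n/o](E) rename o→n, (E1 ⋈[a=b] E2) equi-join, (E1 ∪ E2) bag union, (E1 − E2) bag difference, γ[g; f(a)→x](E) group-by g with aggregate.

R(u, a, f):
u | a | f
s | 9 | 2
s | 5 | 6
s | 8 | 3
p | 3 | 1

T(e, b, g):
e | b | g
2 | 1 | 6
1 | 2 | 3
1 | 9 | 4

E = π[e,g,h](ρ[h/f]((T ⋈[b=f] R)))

Per-node cardinality:
  T → 3
  R → 4
  (T ⋈[b=f] R) → 2
  ρ[h/f]((T ⋈[b=f] R)) → 2
  π[e,g,h](ρ[h/f]((T ⋈[b=f] R))) → 2

|E| = 2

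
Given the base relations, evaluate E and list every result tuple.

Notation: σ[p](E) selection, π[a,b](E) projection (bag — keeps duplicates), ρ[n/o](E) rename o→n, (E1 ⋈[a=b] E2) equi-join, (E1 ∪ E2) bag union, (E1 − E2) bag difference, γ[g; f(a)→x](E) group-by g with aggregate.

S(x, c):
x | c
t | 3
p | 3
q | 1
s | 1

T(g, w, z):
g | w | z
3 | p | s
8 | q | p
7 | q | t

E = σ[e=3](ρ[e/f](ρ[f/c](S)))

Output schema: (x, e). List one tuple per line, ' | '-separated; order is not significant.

Subexpression sizes:
  S → 4
  ρ[f/c](S) → 4
  ρ[e/f](ρ[f/c](S)) → 4
  σ[e=3](ρ[e/f](ρ[f/c](S))) → 2

== RESULT ==
x | e
p | 3
t | 3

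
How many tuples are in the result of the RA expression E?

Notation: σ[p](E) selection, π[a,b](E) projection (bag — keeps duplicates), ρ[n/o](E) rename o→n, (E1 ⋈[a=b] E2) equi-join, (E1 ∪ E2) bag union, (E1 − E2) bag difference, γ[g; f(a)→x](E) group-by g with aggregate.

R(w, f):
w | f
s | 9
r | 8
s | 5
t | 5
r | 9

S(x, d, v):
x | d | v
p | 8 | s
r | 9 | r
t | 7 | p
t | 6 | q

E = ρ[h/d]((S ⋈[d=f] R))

Per-node cardinality:
  S → 4
  R → 5
  (S ⋈[d=f] R) → 3
  ρ[h/d]((S ⋈[d=f] R)) → 3

|E| = 3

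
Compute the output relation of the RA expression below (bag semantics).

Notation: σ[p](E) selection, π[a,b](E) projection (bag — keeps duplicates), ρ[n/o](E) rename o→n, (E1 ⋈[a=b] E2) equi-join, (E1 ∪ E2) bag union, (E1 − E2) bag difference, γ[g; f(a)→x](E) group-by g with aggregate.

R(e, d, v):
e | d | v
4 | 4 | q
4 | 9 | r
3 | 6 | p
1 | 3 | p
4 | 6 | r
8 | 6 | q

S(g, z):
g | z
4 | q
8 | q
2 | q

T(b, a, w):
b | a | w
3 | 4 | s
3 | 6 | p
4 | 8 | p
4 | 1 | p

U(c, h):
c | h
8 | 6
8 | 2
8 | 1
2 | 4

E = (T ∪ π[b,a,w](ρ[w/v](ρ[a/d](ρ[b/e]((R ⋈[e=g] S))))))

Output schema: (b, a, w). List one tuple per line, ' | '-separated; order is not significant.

Row counts bottom-up:
  T → 4
  R → 6
  S → 3
  (R ⋈[e=g] S) → 4
  ρ[b/e]((R ⋈[e=g] S)) → 4
  ρ[a/d](ρ[b/e]((R ⋈[e=g] S))) → 4
  ρ[w/v](ρ[a/d](ρ[b/e]((R ⋈[e=g] S)))) → 4
  π[b,a,w](ρ[w/v](ρ[a/d](ρ[b/e]((R ⋈[e=g] S))))) → 4
  (T ∪ π[b,a,w](ρ[w/v](ρ[a/d](ρ[b/e]((R ⋈[e=g] S)))))) → 8

== RESULT ==
b | a | w
3 | 4 | s
3 | 6 | p
4 | 1 | p
4 | 4 | q
4 | 6 | r
4 | 8 | p
4 | 9 | r
8 | 6 | q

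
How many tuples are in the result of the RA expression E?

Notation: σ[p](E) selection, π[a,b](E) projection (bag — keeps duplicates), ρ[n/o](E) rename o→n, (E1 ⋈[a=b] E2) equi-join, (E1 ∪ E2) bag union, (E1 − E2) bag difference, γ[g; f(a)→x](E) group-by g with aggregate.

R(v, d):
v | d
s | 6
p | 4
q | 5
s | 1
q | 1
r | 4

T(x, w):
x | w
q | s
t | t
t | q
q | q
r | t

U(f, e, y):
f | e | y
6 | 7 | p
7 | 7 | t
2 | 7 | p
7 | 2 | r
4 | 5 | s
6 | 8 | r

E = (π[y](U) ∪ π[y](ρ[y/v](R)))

Per-node cardinality:
  U → 6
  π[y](U) → 6
  R → 6
  ρ[y/v](R) → 6
  π[y](ρ[y/v](R)) → 6
  (π[y](U) ∪ π[y](ρ[y/v](R))) → 12

|E| = 12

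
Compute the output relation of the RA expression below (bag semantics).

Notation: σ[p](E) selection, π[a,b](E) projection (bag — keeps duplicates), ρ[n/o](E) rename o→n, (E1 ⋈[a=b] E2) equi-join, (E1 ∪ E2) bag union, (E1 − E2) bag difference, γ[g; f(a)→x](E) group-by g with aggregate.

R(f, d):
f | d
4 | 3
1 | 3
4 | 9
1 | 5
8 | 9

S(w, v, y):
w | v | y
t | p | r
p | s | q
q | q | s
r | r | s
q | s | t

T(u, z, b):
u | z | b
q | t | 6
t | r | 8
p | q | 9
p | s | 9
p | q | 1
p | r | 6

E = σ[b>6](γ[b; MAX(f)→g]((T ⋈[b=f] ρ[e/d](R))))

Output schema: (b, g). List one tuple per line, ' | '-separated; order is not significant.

Subexpression sizes:
  T → 6
  R → 5
  ρ[e/d](R) → 5
  (T ⋈[b=f] ρ[e/d](R)) → 3
  γ[b; MAX(f)→g]((T ⋈[b=f] ρ[e/d](R))) → 2
  σ[b>6](γ[b; MAX(f)→g]((T ⋈[b=f] ρ[e/d](R)))) → 1

== RESULT ==
b | g
8 | 8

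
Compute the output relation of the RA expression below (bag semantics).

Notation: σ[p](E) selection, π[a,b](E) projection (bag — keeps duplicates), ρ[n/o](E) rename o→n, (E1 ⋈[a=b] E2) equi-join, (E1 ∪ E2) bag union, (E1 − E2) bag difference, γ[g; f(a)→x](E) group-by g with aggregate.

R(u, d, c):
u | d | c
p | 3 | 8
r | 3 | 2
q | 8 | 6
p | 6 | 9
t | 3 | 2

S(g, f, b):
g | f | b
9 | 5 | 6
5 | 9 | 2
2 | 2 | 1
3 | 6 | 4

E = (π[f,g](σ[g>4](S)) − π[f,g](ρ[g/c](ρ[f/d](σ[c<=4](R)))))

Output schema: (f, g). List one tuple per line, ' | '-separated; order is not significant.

Per-node cardinality:
  S → 4
  σ[g>4](S) → 2
  π[f,g](σ[g>4](S)) → 2
  R → 5
  σ[c<=4](R) → 2
  ρ[f/d](σ[c<=4](R)) → 2
  ρ[g/c](ρ[f/d](σ[c<=4](R))) → 2
  π[f,g](ρ[g/c](ρ[f/d](σ[c<=4](R)))) → 2
  (π[f,g](σ[g>4](S)) − π[f,g](ρ[g/c](ρ[f/d](σ[c<=4](R))))) → 2

== RESULT ==
f | g
5 | 9
9 | 5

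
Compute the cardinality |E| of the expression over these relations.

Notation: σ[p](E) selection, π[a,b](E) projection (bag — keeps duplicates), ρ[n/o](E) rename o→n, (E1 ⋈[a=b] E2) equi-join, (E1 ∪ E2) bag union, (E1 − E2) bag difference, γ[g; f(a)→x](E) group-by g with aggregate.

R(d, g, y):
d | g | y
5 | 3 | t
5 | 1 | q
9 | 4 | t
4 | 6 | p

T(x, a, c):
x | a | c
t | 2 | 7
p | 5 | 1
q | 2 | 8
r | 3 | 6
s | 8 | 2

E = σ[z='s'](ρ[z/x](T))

Subexpression sizes:
  T → 5
  ρ[z/x](T) → 5
  σ[z='s'](ρ[z/x](T)) → 1

|E| = 1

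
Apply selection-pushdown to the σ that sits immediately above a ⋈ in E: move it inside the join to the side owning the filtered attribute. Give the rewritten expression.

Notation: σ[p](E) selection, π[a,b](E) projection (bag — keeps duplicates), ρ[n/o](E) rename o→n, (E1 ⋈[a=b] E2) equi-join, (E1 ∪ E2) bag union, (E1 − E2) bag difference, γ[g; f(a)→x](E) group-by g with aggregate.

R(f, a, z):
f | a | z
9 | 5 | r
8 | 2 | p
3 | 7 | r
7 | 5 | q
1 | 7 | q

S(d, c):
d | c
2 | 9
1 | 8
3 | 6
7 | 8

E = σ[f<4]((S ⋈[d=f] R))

σ filters on f, owned by the right side.
E' = (S ⋈[d=f] σ[f<4](R))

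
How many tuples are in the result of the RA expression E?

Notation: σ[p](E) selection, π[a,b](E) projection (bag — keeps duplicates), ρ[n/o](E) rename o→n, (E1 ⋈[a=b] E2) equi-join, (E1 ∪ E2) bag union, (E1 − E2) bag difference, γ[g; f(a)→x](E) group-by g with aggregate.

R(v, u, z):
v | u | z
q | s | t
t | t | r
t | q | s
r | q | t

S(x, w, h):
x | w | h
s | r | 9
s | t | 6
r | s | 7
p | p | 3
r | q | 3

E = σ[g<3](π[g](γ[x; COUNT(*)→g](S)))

Stepwise |·|:
  S → 5
  γ[x; COUNT(*)→g](S) → 3
  π[g](γ[x; COUNT(*)→g](S)) → 3
  σ[g<3](π[g](γ[x; COUNT(*)→g](S))) → 3

|E| = 3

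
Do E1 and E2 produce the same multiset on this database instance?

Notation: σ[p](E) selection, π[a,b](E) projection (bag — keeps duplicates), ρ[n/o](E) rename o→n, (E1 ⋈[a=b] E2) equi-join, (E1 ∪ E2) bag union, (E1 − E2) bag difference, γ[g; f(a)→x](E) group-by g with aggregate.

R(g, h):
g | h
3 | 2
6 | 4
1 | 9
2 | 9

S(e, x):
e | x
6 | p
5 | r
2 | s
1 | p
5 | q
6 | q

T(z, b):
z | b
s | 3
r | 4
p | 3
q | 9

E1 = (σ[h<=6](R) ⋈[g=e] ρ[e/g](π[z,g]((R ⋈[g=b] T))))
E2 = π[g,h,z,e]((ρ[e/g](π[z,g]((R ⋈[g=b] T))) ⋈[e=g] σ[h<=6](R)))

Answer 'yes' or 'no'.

E1 subexpression sizes:
  R → 4
  σ[h<=6](R) → 2
  R → 4
  T → 4
  (R ⋈[g=b] T) → 2
  π[z,g]((R ⋈[g=b] T)) → 2
  ρ[e/g](π[z,g]((R ⋈[g=b] T))) → 2
  (σ[h<=6](R) ⋈[g=e] ρ[e/g](π[z,g]((R ⋈[g=b] T)))) → 2
E2 subexpression sizes:
  R → 4
  T → 4
  (R ⋈[g=b] T) → 2
  π[z,g]((R ⋈[g=b] T)) → 2
  ρ[e/g](π[z,g]((R ⋈[g=b] T))) → 2
  R → 4
  σ[h<=6](R) → 2
  (ρ[e/g](π[z,g]((R ⋈[g=b] T))) ⋈[e=g] σ[h<=6](R)) → 2
  π[g,h,z,e]((ρ[e/g](π[z,g]((R ⋈[g=b] T))) ⋈[e=g] σ[h<=6](R))) → 2

E1 and E2 produce the same multiset:
g | h | z | e
3 | 2 | p | 3
3 | 2 | s | 3

yes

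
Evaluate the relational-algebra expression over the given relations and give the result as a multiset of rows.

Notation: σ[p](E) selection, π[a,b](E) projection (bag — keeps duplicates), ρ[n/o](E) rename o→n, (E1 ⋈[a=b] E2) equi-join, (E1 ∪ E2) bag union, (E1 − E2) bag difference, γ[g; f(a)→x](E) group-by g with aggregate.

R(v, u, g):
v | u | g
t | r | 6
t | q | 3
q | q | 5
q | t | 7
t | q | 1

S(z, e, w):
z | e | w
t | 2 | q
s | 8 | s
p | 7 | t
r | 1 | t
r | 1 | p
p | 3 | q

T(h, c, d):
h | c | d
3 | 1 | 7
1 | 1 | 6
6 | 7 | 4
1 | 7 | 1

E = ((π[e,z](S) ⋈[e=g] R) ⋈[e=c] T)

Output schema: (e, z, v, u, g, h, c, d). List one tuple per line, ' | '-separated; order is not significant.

Subexpression sizes:
  S → 6
  π[e,z](S) → 6
  R → 5
  (π[e,z](S) ⋈[e=g] R) → 4
  T → 4
  ((π[e,z](S) ⋈[e=g] R) ⋈[e=c] T) → 6

== RESULT ==
e | z | v | u | g | h | c | d
1 | r | t | q | 1 | 1 | 1 | 6
1 | r | t | q | 1 | 1 | 1 | 6
1 | r | t | q | 1 | 3 | 1 | 7
1 | r | t | q | 1 | 3 | 1 | 7
7 | p | q | t | 7 | 1 | 7 | 1
7 | p | q | t | 7 | 6 | 7 | 4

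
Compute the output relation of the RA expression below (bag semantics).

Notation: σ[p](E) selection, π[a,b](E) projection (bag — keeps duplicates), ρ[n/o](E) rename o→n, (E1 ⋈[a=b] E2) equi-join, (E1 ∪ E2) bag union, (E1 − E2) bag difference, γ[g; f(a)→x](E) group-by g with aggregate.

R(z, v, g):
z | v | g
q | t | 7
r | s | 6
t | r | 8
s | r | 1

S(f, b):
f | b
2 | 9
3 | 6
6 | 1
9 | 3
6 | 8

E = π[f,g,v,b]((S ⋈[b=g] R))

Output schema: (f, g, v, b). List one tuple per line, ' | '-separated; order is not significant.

Subexpression sizes:
  S → 5
  R → 4
  (S ⋈[b=g] R) → 3
  π[f,g,v,b]((S ⋈[b=g] R)) → 3

== RESULT ==
f | g | v | b
3 | 6 | s | 6
6 | 1 | r | 1
6 | 8 | r | 8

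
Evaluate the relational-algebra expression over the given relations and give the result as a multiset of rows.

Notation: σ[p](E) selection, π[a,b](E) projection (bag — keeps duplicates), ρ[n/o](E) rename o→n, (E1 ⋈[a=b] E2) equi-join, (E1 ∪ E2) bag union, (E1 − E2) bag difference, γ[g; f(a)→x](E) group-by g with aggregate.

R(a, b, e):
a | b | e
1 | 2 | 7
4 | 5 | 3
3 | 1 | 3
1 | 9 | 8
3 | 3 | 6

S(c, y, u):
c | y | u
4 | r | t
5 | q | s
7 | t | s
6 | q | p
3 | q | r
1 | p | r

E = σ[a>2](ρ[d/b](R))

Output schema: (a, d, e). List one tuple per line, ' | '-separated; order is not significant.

Stepwise |·|:
  R → 5
  ρ[d/b](R) → 5
  σ[a>2](ρ[d/b](R)) → 3

== RESULT ==
a | d | e
3 | 1 | 3
3 | 3 | 6
4 | 5 | 3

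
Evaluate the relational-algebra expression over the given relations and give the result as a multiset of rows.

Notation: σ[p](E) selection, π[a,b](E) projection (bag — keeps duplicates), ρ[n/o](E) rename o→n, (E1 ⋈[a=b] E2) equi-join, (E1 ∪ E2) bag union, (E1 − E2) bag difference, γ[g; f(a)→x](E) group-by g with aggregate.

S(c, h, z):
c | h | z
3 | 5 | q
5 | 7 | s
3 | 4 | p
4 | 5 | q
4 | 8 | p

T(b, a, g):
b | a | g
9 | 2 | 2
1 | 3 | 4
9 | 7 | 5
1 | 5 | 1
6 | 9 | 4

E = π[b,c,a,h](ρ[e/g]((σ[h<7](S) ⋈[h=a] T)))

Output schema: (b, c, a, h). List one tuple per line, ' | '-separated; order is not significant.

Row counts bottom-up:
  S → 5
  σ[h<7](S) → 3
  T → 5
  (σ[h<7](S) ⋈[h=a] T) → 2
  ρ[e/g]((σ[h<7](S) ⋈[h=a] T)) → 2
  π[b,c,a,h](ρ[e/g]((σ[h<7](S) ⋈[h=a] T))) → 2

== RESULT ==
b | c | a | h
1 | 3 | 5 | 5
1 | 4 | 5 | 5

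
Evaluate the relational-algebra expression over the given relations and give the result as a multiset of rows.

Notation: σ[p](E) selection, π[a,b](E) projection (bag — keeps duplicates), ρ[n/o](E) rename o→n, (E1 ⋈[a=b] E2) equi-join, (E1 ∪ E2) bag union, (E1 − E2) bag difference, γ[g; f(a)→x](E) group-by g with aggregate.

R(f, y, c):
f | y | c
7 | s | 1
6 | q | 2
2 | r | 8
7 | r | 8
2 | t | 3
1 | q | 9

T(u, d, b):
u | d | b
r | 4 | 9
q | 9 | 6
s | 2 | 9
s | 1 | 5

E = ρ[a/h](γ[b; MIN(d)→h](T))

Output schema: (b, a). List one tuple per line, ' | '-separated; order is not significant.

Subexpression sizes:
  T → 4
  γ[b; MIN(d)→h](T) → 3
  ρ[a/h](γ[b; MIN(d)→h](T)) → 3

== RESULT ==
b | a
5 | 1
6 | 9
9 | 2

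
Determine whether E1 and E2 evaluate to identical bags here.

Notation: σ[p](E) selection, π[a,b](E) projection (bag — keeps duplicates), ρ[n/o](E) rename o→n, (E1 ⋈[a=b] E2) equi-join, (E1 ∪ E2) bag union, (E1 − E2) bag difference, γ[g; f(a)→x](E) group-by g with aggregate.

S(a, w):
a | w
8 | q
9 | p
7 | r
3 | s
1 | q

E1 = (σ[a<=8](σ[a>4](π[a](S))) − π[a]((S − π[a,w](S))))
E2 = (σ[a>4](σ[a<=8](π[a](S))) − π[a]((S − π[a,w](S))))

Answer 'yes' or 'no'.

E1 stepwise |·|:
  S → 5
  π[a](S) → 5
  σ[a>4](π[a](S)) → 3
  σ[a<=8](σ[a>4](π[a](S))) → 2
  S → 5
  S → 5
  π[a,w](S) → 5
  (S − π[a,w](S)) → 0
  π[a]((S − π[a,w](S))) → 0
  (σ[a<=8](σ[a>4](π[a](S))) − π[a]((S − π[a,w](S)))) → 2
E2 stepwise |·|:
  S → 5
  π[a](S) → 5
  σ[a<=8](π[a](S)) → 4
  σ[a>4](σ[a<=8](π[a](S))) → 2
  S → 5
  S → 5
  π[a,w](S) → 5
  (S − π[a,w](S)) → 0
  π[a]((S − π[a,w](S))) → 0
  (σ[a>4](σ[a<=8](π[a](S))) − π[a]((S − π[a,w](S)))) → 2

E1 and E2 produce the same multiset:
a
7
8

yes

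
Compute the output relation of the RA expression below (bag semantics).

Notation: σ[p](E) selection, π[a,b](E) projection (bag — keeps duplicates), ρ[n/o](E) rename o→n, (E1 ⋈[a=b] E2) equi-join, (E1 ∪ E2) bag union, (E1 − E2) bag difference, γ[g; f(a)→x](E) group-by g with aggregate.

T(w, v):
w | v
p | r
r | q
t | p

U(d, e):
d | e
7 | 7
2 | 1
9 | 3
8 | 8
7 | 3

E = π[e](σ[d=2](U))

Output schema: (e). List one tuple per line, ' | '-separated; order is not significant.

Row counts bottom-up:
  U → 5
  σ[d=2](U) → 1
  π[e](σ[d=2](U)) → 1

== RESULT ==
e
1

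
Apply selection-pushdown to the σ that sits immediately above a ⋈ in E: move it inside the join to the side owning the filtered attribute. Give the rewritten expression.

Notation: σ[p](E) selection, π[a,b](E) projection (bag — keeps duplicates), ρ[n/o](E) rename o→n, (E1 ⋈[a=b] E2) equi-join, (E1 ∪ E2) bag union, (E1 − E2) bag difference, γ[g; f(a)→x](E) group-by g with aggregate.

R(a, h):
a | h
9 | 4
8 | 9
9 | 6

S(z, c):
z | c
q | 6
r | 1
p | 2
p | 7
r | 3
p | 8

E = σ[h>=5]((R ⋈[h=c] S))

σ filters on h, owned by the left side.
E' = (σ[h>=5](R) ⋈[h=c] S)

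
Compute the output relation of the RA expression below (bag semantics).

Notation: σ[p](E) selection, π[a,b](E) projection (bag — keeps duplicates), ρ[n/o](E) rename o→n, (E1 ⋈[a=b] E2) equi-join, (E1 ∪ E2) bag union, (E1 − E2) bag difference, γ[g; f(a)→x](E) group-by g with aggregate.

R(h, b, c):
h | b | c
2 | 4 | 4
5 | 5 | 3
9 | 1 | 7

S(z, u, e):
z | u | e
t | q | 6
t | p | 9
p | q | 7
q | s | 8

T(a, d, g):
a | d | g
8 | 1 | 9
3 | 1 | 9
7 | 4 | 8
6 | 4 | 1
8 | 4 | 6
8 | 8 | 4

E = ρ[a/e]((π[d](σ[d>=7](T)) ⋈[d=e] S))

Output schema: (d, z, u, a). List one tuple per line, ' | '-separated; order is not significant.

Subexpression sizes:
  T → 6
  σ[d>=7](T) → 1
  π[d](σ[d>=7](T)) → 1
  S → 4
  (π[d](σ[d>=7](T)) ⋈[d=e] S) → 1
  ρ[a/e]((π[d](σ[d>=7](T)) ⋈[d=e] S)) → 1

== RESULT ==
d | z | u | a
8 | q | s | 8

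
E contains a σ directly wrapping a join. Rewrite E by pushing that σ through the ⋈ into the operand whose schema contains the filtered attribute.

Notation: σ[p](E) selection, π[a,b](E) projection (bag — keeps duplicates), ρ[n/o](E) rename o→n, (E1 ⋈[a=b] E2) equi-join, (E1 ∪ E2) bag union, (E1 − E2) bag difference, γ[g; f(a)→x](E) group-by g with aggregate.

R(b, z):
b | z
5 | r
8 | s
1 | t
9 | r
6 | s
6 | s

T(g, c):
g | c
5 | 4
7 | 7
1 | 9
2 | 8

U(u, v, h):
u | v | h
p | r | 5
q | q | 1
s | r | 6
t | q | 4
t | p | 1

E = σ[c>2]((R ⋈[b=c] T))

σ filters on c, owned by the right side.
E' = (R ⋈[b=c] σ[c>2](T))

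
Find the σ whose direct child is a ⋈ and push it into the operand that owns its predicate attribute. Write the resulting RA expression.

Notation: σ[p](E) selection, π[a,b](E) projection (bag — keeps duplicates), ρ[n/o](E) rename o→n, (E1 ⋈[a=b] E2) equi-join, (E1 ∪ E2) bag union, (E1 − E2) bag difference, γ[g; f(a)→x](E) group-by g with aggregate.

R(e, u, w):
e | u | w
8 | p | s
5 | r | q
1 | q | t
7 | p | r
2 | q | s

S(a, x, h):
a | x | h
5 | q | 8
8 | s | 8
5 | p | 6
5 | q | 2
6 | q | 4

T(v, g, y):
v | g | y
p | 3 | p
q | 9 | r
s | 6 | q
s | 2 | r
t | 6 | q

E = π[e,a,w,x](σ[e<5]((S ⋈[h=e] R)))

σ filters on e, owned by the right side.
E' = π[e,a,w,x]((S ⋈[h=e] σ[e<5](R)))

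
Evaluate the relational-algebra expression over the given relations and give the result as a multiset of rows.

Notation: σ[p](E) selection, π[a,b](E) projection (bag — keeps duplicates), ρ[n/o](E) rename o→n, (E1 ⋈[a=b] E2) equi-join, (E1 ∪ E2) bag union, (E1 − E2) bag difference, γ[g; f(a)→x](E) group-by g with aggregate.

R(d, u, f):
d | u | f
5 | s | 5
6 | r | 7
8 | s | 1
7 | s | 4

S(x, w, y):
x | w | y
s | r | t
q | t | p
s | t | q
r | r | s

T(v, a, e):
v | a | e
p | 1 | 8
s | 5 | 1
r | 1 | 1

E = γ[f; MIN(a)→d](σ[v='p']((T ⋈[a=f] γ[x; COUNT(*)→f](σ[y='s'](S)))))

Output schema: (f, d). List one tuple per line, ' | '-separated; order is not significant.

Subexpression sizes:
  T → 3
  S → 4
  σ[y='s'](S) → 1
  γ[x; COUNT(*)→f](σ[y='s'](S)) → 1
  (T ⋈[a=f] γ[x; COUNT(*)→f](σ[y='s'](S))) → 2
  σ[v='p']((T ⋈[a=f] γ[x; COUNT(*)→f](σ[y='s'](S)))) → 1
  γ[f; MIN(a)→d](σ[v='p']((T ⋈[a=f] γ[x; COUNT(*)→f](σ[y='s'](S))))) → 1

== RESULT ==
f | d
1 | 1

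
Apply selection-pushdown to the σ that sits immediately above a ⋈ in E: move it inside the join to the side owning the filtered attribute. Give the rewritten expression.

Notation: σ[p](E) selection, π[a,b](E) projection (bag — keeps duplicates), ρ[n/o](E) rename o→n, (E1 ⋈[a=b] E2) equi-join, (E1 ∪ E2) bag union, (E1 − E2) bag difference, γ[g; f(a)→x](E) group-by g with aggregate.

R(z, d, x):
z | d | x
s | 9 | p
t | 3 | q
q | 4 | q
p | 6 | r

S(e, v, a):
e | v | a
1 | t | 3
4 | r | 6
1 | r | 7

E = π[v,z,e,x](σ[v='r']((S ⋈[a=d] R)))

σ filters on v, owned by the left side.
E' = π[v,z,e,x]((σ[v='r'](S) ⋈[a=d] R))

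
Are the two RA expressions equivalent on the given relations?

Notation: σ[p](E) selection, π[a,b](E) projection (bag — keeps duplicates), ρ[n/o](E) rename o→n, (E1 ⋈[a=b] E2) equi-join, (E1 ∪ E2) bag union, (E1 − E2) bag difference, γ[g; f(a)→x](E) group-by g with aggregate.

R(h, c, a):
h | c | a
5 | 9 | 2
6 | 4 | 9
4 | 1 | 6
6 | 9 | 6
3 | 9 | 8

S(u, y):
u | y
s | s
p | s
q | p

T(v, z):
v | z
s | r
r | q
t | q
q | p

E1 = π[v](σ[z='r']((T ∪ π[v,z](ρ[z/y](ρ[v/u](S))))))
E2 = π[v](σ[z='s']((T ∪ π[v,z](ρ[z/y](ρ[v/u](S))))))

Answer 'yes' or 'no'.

E1 per-node cardinality:
  T → 4
  S → 3
  ρ[v/u](S) → 3
  ρ[z/y](ρ[v/u](S)) → 3
  π[v,z](ρ[z/y](ρ[v/u](S))) → 3
  (T ∪ π[v,z](ρ[z/y](ρ[v/u](S)))) → 7
  σ[z='r']((T ∪ π[v,z](ρ[z/y](ρ[v/u](S))))) → 1
  π[v](σ[z='r']((T ∪ π[v,z](ρ[z/y](ρ[v/u](S)))))) → 1
E2 per-node cardinality:
  T → 4
  S → 3
  ρ[v/u](S) → 3
  ρ[z/y](ρ[v/u](S)) → 3
  π[v,z](ρ[z/y](ρ[v/u](S))) → 3
  (T ∪ π[v,z](ρ[z/y](ρ[v/u](S)))) → 7
  σ[z='s']((T ∪ π[v,z](ρ[z/y](ρ[v/u](S))))) → 2
  π[v](σ[z='s']((T ∪ π[v,z](ρ[z/y](ρ[v/u](S)))))) → 2

E1 result:
v
s
E2 result:
v
p
s
Witness: ('p',) appears 0× in E1 but 1× in E2.

no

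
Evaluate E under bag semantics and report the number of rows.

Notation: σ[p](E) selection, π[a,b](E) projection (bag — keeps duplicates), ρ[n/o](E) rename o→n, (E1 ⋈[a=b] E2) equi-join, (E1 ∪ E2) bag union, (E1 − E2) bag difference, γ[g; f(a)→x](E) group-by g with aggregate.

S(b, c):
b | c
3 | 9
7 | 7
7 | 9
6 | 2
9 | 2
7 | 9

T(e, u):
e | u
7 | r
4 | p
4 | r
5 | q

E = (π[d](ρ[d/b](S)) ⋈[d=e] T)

Subexpression sizes:
  S → 6
  ρ[d/b](S) → 6
  π[d](ρ[d/b](S)) → 6
  T → 4
  (π[d](ρ[d/b](S)) ⋈[d=e] T) → 3

|E| = 3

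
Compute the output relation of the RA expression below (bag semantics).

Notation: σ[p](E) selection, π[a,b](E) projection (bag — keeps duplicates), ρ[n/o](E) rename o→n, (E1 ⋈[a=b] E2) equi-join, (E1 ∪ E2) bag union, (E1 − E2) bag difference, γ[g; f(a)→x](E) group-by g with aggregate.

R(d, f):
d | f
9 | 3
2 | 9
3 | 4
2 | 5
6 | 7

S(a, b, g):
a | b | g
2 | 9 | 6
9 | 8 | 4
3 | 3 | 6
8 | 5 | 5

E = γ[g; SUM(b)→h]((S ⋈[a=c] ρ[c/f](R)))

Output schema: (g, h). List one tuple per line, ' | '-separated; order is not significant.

Stepwise |·|:
  S → 4
  R → 5
  ρ[c/f](R) → 5
  (S ⋈[a=c] ρ[c/f](R)) → 2
  γ[g; SUM(b)→h]((S ⋈[a=c] ρ[c/f](R))) → 2

== RESULT ==
g | h
4 | 8
6 | 3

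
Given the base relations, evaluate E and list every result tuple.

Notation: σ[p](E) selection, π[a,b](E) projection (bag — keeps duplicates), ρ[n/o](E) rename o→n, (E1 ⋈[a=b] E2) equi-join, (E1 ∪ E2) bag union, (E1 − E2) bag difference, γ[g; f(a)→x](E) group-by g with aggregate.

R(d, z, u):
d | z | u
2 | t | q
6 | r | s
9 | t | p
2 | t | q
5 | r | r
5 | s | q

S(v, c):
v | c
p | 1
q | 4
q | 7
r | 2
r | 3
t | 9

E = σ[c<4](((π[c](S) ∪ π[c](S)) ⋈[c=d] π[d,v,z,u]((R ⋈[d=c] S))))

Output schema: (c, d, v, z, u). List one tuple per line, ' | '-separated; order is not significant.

Row counts bottom-up:
  S → 6
  π[c](S) → 6
  S → 6
  π[c](S) → 6
  (π[c](S) ∪ π[c](S)) → 12
  R → 6
  S → 6
  (R ⋈[d=c] S) → 3
  π[d,v,z,u]((R ⋈[d=c] S)) → 3
  ((π[c](S) ∪ π[c](S)) ⋈[c=d] π[d,v,z,u]((R ⋈[d=c] S))) → 6
  σ[c<4](((π[c](S) ∪ π[c](S)) ⋈[c=d] π[d,v,z,u]((R ⋈[d=c] S)))) → 4

== RESULT ==
c | d | v | z | u
2 | 2 | r | t | q
2 | 2 | r | t | q
2 | 2 | r | t | q
2 | 2 | r | t | q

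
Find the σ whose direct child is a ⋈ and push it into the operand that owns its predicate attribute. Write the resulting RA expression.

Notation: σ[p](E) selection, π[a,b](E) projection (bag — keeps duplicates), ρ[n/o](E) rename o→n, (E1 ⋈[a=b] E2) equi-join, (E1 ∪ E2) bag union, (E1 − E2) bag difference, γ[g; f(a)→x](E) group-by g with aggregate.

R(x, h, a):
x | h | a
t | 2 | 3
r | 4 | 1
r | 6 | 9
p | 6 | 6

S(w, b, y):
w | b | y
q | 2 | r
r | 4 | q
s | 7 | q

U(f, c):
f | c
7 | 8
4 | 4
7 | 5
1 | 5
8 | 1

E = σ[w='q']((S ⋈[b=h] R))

σ filters on w, owned by the left side.
E' = (σ[w='q'](S) ⋈[b=h] R)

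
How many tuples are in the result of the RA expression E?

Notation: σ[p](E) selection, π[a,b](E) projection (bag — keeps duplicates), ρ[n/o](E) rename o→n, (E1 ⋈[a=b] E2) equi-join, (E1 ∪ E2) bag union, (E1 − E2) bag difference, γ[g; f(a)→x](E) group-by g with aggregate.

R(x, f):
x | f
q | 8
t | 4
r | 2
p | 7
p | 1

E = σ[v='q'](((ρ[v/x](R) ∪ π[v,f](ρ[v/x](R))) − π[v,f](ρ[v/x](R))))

Row counts bottom-up:
  R → 5
  ρ[v/x](R) → 5
  R → 5
  ρ[v/x](R) → 5
  π[v,f](ρ[v/x](R)) → 5
  (ρ[v/x](R) ∪ π[v,f](ρ[v/x](R))) → 10
  R → 5
  ρ[v/x](R) → 5
  π[v,f](ρ[v/x](R)) → 5
  ((ρ[v/x](R) ∪ π[v,f](ρ[v/x](R))) − π[v,f](ρ[v/x](R))) → 5
  σ[v='q'](((ρ[v/x](R) ∪ π[v,f](ρ[v/x](R))) − π[v,f](ρ[v/x](R)))) → 1

|E| = 1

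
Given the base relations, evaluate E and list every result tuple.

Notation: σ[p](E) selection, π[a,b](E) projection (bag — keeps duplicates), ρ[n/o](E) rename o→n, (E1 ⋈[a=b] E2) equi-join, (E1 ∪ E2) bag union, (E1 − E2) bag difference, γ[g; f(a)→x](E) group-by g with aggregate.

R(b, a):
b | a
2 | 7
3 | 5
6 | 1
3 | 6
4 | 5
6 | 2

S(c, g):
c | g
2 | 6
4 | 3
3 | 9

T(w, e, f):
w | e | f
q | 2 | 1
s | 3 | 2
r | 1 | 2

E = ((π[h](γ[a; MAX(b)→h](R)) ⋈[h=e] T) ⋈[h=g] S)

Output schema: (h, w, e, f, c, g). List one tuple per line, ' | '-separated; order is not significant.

Per-node cardinality:
  R → 6
  γ[a; MAX(b)→h](R) → 5
  π[h](γ[a; MAX(b)→h](R)) → 5
  T → 3
  (π[h](γ[a; MAX(b)→h](R)) ⋈[h=e] T) → 2
  S → 3
  ((π[h](γ[a; MAX(b)→h](R)) ⋈[h=e] T) ⋈[h=g] S) → 1

== RESULT ==
h | w | e | f | c | g
3 | s | 3 | 2 | 4 | 3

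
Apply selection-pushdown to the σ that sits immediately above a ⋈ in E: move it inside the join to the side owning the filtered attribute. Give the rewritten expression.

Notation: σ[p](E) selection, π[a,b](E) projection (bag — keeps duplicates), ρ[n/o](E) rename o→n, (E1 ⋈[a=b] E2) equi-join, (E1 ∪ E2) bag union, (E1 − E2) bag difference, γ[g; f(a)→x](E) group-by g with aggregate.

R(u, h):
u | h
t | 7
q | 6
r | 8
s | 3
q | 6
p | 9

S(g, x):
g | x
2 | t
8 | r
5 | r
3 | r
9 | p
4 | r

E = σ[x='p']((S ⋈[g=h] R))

σ filters on x, owned by the left side.
E' = (σ[x='p'](S) ⋈[g=h] R)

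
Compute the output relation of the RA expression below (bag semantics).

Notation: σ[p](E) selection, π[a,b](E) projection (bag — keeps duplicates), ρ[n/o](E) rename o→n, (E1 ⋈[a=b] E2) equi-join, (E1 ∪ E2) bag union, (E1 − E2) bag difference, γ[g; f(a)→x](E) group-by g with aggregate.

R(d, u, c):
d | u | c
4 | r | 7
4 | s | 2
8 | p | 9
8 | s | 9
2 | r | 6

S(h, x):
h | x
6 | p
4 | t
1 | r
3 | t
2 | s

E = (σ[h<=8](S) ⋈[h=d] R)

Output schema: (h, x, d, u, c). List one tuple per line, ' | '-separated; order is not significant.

Subexpression sizes:
  S → 5
  σ[h<=8](S) → 5
  R → 5
  (σ[h<=8](S) ⋈[h=d] R) → 3

== RESULT ==
h | x | d | u | c
2 | s | 2 | r | 6
4 | t | 4 | r | 7
4 | t | 4 | s | 2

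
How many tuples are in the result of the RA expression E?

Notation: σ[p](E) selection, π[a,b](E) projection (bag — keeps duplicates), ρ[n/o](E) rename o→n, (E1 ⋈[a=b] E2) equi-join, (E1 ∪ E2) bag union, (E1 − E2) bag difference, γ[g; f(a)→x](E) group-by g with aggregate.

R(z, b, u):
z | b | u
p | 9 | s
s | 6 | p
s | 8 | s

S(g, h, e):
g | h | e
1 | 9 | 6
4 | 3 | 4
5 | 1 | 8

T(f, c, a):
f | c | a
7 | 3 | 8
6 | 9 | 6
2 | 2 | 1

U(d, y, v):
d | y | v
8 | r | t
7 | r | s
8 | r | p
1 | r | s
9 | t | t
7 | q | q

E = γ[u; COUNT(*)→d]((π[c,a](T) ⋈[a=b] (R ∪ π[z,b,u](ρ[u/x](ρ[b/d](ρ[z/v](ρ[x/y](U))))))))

Subexpression sizes:
  T → 3
  π[c,a](T) → 3
  R → 3
  U → 6
  ρ[x/y](U) → 6
  ρ[z/v](ρ[x/y](U)) → 6
  ρ[b/d](ρ[z/v](ρ[x/y](U))) → 6
  ρ[u/x](ρ[b/d](ρ[z/v](ρ[x/y](U)))) → 6
  π[z,b,u](ρ[u/x](ρ[b/d](ρ[z/v](ρ[x/y](U))))) → 6
  (R ∪ π[z,b,u](ρ[u/x](ρ[b/d](ρ[z/v](ρ[x/y](U)))))) → 9
  (π[c,a](T) ⋈[a=b] (R ∪ π[z,b,u](ρ[u/x](ρ[b/d](ρ[z/v](ρ[x/y](U))))))) → 5
  γ[u; COUNT(*)→d]((π[c,a](T) ⋈[a=b] (R ∪ π[z,b,u](ρ[u/x](ρ[b/d](ρ[z/v](ρ[x/y](U)))))))) → 3

|E| = 3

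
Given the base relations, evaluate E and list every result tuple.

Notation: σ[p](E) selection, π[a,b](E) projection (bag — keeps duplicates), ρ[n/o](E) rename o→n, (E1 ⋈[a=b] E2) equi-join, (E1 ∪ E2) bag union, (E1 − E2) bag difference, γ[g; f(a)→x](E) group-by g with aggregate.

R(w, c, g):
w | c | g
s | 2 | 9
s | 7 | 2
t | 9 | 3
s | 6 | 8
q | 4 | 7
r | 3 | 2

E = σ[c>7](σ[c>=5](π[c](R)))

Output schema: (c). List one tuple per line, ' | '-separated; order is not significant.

Subexpression sizes:
  R → 6
  π[c](R) → 6
  σ[c>=5](π[c](R)) → 3
  σ[c>7](σ[c>=5](π[c](R))) → 1

== RESULT ==
c
9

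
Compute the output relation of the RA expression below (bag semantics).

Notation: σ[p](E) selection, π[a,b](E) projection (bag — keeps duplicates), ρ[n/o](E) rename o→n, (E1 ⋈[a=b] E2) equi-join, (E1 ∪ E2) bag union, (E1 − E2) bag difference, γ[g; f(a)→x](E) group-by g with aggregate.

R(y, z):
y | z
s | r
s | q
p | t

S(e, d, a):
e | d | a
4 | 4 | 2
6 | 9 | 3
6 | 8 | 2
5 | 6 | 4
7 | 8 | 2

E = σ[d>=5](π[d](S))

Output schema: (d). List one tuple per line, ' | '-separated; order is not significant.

Subexpression sizes:
  S → 5
  π[d](S) → 5
  σ[d>=5](π[d](S)) → 4

== RESULT ==
d
6
8
8
9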